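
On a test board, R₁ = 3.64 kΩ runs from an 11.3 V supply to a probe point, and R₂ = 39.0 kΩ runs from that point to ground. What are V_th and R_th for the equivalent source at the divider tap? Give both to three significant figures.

V_th = 10.3 V, R_th = 3.33 kΩ

V_th is the open-circuit tap voltage: 11.3 × 39.0/(3.64 + 39.0) = 10.3 V.
With the supply zeroed, R₁ and R₂ appear in parallel from the tap: R_th = R₁‖R₂ = (3.64 × 39.0)/42.64 = 3.33 kΩ.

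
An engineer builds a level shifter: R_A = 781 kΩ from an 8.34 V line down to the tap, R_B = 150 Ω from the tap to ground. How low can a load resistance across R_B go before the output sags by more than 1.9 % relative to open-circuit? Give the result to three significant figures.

R_L(min) ≈ 7.74 kΩ

Output resistance R_th = R_A‖R_B = (781000 × 150)/781200 = 150.0 Ω.
The fractional drop is R_th/(R_th + R_L); requiring this ≤ 0.0190 gives R_L ≥ R_th(1/0.0190 − 1) = 150.0 × 51.63 = 7.74 kΩ.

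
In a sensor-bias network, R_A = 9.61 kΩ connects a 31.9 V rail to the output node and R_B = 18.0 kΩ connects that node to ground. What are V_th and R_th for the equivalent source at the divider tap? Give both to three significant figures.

V_th is the open-circuit tap voltage: 31.9 × 18.0/(9.61 + 18.0) = 20.8 V.
With the supply zeroed, R_A and R_B appear in parallel from the tap: R_th = R_A‖R_B = (9.61 × 18.0)/27.61 = 6.27 kΩ.

V_th = 20.8 V, R_th = 6.27 kΩ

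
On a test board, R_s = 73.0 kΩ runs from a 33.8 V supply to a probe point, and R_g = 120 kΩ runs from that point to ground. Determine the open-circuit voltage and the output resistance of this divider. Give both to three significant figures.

V_th = 21.0 V, R_th = 45.4 kΩ

V_th is the open-circuit tap voltage: 33.8 × 120/(73.0 + 120) = 21.0 V.
With the supply zeroed, R_s and R_g appear in parallel from the tap: R_th = R_s‖R_g = (73.0 × 120)/193.0 = 45.4 kΩ.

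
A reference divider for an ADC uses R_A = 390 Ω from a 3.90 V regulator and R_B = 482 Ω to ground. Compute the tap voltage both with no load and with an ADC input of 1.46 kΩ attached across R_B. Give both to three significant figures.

Unloaded: 2.16 V; loaded: 1.88 V

Open-circuit: V = 3.90 × 482/(390 + 482) = 2.16 V.
With the load, R_B becomes R_B‖R_L = 362.4 Ω, so V = 3.90 × 362.4/752.4 = 1.88 V.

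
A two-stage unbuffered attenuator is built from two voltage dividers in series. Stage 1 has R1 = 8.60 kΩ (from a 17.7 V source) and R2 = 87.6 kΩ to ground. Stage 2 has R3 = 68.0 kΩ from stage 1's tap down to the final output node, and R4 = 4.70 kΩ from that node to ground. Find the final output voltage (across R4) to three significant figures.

V_out ≈ 0.941 V

Stage 2 presents R3+R4 = 72.70 kΩ as a load on stage 1's tap.
Stage 1's lower leg becomes R2‖(R3+R4) = 39.73 kΩ, so V_mid = 17.7 × 39.73/48.33 = 14.55 V.
Stage 2 is itself unloaded: V_out = V_mid × R4/(R3+R4) = 14.55 × 4.70/72.70 = 0.941 V.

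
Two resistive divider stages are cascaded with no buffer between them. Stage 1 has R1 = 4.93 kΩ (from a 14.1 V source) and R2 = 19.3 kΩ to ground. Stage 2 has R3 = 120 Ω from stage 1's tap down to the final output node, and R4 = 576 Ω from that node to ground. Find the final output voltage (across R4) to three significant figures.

Stage 2 presents R3+R4 = 696.0 Ω as a load on stage 1's tap.
Stage 1's lower leg becomes R2‖(R3+R4) = 671.8 Ω, so V_mid = 14.1 × 671.8/5602 = 1.691 V.
Stage 2 is itself unloaded: V_out = V_mid × R4/(R3+R4) = 1.691 × 576/696.0 = 1.40 V.

V_out ≈ 1.40 V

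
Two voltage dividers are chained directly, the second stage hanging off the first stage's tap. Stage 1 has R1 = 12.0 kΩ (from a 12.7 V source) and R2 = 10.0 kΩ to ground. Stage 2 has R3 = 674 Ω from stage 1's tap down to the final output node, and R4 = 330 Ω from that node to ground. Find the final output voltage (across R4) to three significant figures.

V_out ≈ 0.295 V

Stage 2 presents R3+R4 = 1004 Ω as a load on stage 1's tap.
Stage 1's lower leg becomes R2‖(R3+R4) = 912.4 Ω, so V_mid = 12.7 × 912.4/12910 = 0.8974 V.
Stage 2 is itself unloaded: V_out = V_mid × R4/(R3+R4) = 0.8974 × 330/1004 = 0.295 V.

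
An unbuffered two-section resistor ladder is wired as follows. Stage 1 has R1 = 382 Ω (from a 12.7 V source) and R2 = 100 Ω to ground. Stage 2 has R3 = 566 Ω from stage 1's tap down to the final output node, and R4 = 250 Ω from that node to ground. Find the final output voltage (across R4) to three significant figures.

V_out ≈ 0.736 V

Stage 2 presents R3+R4 = 816.0 Ω as a load on stage 1's tap.
Stage 1's lower leg becomes R2‖(R3+R4) = 89.08 Ω, so V_mid = 12.7 × 89.08/471.1 = 2.402 V.
Stage 2 is itself unloaded: V_out = V_mid × R4/(R3+R4) = 2.402 × 250/816.0 = 0.736 V.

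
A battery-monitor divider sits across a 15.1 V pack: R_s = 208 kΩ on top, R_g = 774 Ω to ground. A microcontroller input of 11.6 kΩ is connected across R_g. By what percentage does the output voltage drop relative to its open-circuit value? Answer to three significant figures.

6.23 %

The divider's output (Thévenin) resistance is R_s‖R_g = 771.1 Ω.
Fractional drop under load = R_th/(R_th + R_L) = 771.1 / (771.1 + 11600) = 0.06233.
So the output falls by 6.23 %.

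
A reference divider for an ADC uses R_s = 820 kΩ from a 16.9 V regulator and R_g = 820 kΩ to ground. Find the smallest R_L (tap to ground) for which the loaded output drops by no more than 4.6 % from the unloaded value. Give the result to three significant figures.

Output resistance R_th = R_s‖R_g = (820 × 820)/1640 = 410.0 kΩ.
The fractional drop is R_th/(R_th + R_L); requiring this ≤ 0.0460 gives R_L ≥ R_th(1/0.0460 − 1) = 410.0 × 20.74 = 8.50 MΩ.

R_L(min) ≈ 8.50 MΩ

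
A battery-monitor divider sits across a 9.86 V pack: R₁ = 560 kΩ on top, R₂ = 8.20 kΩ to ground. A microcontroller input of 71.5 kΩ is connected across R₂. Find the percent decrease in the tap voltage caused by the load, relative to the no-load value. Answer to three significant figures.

10.2 %

The divider's output (Thévenin) resistance is R₁‖R₂ = 8.082 kΩ.
Fractional drop under load = R_th/(R_th + R_L) = 8.082 / (8.082 + 71.5) = 0.1016.
So the output falls by 10.2 %.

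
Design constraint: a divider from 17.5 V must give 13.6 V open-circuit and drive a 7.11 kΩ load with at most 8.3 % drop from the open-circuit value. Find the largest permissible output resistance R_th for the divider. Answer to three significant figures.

Loading drop = R_th/(R_th + R_L) ≤ 0.0830, so R_th ≤ R_L · ε/(1−ε) = 7.11 kΩ × 0.0830/0.9170 = 644 Ω.

R_th ≤ 644 Ω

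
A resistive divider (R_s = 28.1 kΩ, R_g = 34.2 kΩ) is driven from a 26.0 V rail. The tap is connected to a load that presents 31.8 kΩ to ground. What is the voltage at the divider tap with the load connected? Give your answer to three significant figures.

The load sits in parallel with R_g: R_g‖R_L = (34.2 × 31.8) / (34.2 + 31.8) = 16.48 kΩ.
V_out = 26.0 × 16.48 / (28.1 + 16.48) = 26.0 × 16.48/44.58 = 9.61 V.
(Unloaded it would have been 14.3 V.)

V_out ≈ 9.61 V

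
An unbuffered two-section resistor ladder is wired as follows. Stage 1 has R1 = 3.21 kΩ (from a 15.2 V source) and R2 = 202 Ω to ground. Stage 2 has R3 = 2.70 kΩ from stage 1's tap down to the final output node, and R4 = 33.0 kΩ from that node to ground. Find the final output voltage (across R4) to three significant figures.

V_out ≈ 0.827 V

Stage 2 presents R3+R4 = 35700 Ω as a load on stage 1's tap.
Stage 1's lower leg becomes R2‖(R3+R4) = 200.9 Ω, so V_mid = 15.2 × 200.9/3411 = 0.8951 V.
Stage 2 is itself unloaded: V_out = V_mid × R4/(R3+R4) = 0.8951 × 33000/35700 = 0.827 V.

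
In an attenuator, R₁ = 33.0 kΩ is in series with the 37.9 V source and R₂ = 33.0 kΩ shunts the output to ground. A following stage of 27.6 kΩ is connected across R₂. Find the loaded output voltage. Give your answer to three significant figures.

The load sits in parallel with R₂: R₂‖R_L = (33.0 × 27.6) / (33.0 + 27.6) = 15.03 kΩ.
V_out = 37.9 × 15.03 / (33.0 + 15.03) = 37.9 × 15.03/48.03 = 11.9 V.
(Unloaded it would have been 18.9 V.)

V_out ≈ 11.9 V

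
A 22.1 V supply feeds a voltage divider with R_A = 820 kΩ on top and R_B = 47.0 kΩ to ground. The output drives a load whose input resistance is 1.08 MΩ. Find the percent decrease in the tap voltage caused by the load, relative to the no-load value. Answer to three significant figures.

3.95 %

The divider's output (Thévenin) resistance is R_A‖R_B = 44.45 kΩ.
Fractional drop under load = R_th/(R_th + R_L) = 44.45 / (44.45 + 1080) = 0.03953.
So the output falls by 3.95 %.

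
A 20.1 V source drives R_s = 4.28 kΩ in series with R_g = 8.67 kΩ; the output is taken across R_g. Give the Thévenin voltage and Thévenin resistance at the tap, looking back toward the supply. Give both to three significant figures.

V_th = 13.5 V, R_th = 2.87 kΩ

V_th is the open-circuit tap voltage: 20.1 × 8.67/(4.28 + 8.67) = 13.5 V.
With the supply zeroed, R_s and R_g appear in parallel from the tap: R_th = R_s‖R_g = (4.28 × 8.67)/12.95 = 2.87 kΩ.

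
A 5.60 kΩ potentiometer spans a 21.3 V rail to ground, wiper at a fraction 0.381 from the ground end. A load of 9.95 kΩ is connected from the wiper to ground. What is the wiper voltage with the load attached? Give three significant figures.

V ≈ 7.16 V

The wiper splits the pot into (1−α)R = 3.466 kΩ above and αR = 2.134 kΩ below.
Lower section ‖ load = 1.757 kΩ.
V_wiper = 21.3 × 1.757/(3.466 + 1.757) = 7.16 V.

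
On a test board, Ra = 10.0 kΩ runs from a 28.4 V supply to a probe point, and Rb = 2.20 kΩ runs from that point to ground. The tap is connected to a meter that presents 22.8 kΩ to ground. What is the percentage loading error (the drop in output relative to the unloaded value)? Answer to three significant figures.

The divider's output (Thévenin) resistance is Ra‖Rb = 1.803 kΩ.
Fractional drop under load = R_th/(R_th + R_L) = 1.803 / (1.803 + 22.8) = 0.07329.
So the output falls by 7.33 %.

7.33 %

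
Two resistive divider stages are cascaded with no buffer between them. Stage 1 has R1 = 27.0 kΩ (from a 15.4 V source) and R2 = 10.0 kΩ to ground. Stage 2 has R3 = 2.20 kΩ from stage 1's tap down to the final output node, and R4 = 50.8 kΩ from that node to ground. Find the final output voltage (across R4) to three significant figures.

V_out ≈ 3.51 V

Stage 2 presents R3+R4 = 53.00 kΩ as a load on stage 1's tap.
Stage 1's lower leg becomes R2‖(R3+R4) = 8.413 kΩ, so V_mid = 15.4 × 8.413/35.41 = 3.658 V.
Stage 2 is itself unloaded: V_out = V_mid × R4/(R3+R4) = 3.658 × 50.8/53.00 = 3.51 V.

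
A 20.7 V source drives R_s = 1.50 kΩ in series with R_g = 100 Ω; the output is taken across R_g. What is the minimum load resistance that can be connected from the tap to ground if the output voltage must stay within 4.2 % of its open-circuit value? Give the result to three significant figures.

R_L(min) ≈ 2.14 kΩ

Output resistance R_th = R_s‖R_g = (1500 × 100)/1600 = 93.75 Ω.
The fractional drop is R_th/(R_th + R_L); requiring this ≤ 0.0420 gives R_L ≥ R_th(1/0.0420 − 1) = 93.75 × 22.81 = 2.14 kΩ.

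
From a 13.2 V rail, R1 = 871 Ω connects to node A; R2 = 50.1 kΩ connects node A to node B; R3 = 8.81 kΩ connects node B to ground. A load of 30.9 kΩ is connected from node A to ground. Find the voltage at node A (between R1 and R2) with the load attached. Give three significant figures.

Below node A the series string R2+R3 = 58910 Ω sits in parallel with the 30900 Ω load: 20270 Ω.
V_A = 13.2 × 20270/(871 + 20270) = 12.7 V.

V ≈ 12.7 V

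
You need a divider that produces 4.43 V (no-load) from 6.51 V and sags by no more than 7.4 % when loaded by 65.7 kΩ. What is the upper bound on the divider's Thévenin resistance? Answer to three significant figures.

R_th ≤ 5.25 kΩ

Loading drop = R_th/(R_th + R_L) ≤ 0.0740, so R_th ≤ R_L · ε/(1−ε) = 65.7 kΩ × 0.0740/0.9260 = 5.25 kΩ.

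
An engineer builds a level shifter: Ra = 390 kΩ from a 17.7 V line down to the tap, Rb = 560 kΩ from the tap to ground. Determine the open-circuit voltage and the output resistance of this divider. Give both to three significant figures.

V_th = 10.4 V, R_th = 230 kΩ

V_th is the open-circuit tap voltage: 17.7 × 560/(390 + 560) = 10.4 V.
With the supply zeroed, Ra and Rb appear in parallel from the tap: R_th = Ra‖Rb = (390 × 560)/950.0 = 230 kΩ.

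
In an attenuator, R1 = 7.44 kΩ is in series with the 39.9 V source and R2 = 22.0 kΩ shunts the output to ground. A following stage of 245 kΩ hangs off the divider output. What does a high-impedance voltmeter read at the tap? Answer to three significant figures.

The load sits in parallel with R2: R2‖R_L = (22.0 × 245) / (22.0 + 245) = 20.19 kΩ.
V_out = 39.9 × 20.19 / (7.44 + 20.19) = 39.9 × 20.19/27.63 = 29.2 V.

V_out ≈ 29.2 V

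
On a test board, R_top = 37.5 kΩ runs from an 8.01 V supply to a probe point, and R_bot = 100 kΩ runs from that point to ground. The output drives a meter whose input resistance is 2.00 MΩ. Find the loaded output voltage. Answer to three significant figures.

V_out ≈ 5.75 V

The load sits in parallel with R_bot: R_bot‖R_L = (100 × 2000) / (100 + 2000) = 95.24 kΩ.
V_out = 8.01 × 95.24 / (37.5 + 95.24) = 8.01 × 95.24/132.7 = 5.75 V.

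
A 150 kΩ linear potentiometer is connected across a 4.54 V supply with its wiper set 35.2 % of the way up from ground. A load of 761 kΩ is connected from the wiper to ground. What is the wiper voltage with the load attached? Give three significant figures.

V ≈ 1.53 V

The wiper splits the pot into (1−α)R = 97.20 kΩ above and αR = 52.80 kΩ below.
Lower section ‖ load = 49.37 kΩ.
V_wiper = 4.54 × 49.37/(97.20 + 49.37) = 1.53 V.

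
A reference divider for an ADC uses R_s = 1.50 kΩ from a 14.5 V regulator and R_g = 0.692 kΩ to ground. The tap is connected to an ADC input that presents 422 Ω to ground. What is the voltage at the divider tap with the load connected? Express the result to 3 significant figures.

V_out ≈ 2.16 V

The load sits in parallel with R_g: R_g‖R_L = (692 × 422) / (692 + 422) = 262.1 Ω.
V_out = 14.5 × 262.1 / (1500 + 262.1) = 14.5 × 262.1/1762 = 2.16 V.
(Unloaded it would have been 4.58 V.)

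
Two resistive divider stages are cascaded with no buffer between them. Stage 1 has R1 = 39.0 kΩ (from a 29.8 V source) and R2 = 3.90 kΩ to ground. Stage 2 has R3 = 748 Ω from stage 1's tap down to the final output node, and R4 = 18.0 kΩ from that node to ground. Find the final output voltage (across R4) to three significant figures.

V_out ≈ 2.19 V

Stage 2 presents R3+R4 = 18750 Ω as a load on stage 1's tap.
Stage 1's lower leg becomes R2‖(R3+R4) = 3228 Ω, so V_mid = 29.8 × 3228/42230 = 2.278 V.
Stage 2 is itself unloaded: V_out = V_mid × R4/(R3+R4) = 2.278 × 18000/18750 = 2.19 V.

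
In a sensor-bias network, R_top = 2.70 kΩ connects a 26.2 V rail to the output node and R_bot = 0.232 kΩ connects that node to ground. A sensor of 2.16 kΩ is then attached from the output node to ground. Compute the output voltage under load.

The load sits in parallel with R_bot: R_bot‖R_L = (232 × 2160) / (232 + 2160) = 209.5 Ω.
V_out = 26.2 × 209.5 / (2700 + 209.5) = 26.2 × 209.5/2909 = 1.89 V.
(Unloaded it would have been 2.07 V.)

V_out ≈ 1.89 V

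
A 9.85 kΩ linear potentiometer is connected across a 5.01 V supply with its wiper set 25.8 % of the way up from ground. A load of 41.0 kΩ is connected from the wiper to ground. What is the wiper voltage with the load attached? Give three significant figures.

The wiper splits the pot into (1−α)R = 7.309 kΩ above and αR = 2.541 kΩ below.
Lower section ‖ load = 2.393 kΩ.
V_wiper = 5.01 × 2.393/(7.309 + 2.393) = 1.24 V.

V ≈ 1.24 V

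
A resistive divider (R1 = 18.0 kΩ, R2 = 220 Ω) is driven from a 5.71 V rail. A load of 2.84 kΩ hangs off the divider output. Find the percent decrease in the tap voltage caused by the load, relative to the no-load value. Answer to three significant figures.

The divider's output (Thévenin) resistance is R1‖R2 = 217.3 Ω.
Fractional drop under load = R_th/(R_th + R_L) = 217.3 / (217.3 + 2840) = 0.07109.
So the output falls by 7.11 %.

7.11 %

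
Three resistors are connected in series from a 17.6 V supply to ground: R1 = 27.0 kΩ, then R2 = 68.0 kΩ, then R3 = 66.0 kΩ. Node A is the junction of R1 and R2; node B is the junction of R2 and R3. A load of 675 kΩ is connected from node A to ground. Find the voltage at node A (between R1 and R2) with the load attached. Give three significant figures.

V ≈ 14.2 V

Below node A the series string R2+R3 = 134.0 kΩ sits in parallel with the 675 kΩ load: 111.8 kΩ.
V_A = 17.6 × 111.8/(27.0 + 111.8) = 14.2 V.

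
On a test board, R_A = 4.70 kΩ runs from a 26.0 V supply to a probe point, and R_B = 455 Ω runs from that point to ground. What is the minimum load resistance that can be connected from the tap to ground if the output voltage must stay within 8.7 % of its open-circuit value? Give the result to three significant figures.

R_L(min) ≈ 4.35 kΩ

Output resistance R_th = R_A‖R_B = (4700 × 455)/5155 = 414.8 Ω.
The fractional drop is R_th/(R_th + R_L); requiring this ≤ 0.0870 gives R_L ≥ R_th(1/0.0870 − 1) = 414.8 × 10.49 = 4.35 kΩ.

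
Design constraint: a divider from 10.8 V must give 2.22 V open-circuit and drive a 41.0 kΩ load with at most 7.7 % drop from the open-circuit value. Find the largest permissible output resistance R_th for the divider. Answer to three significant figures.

Loading drop = R_th/(R_th + R_L) ≤ 0.0770, so R_th ≤ R_L · ε/(1−ε) = 41.0 kΩ × 0.0770/0.9230 = 3.42 kΩ.
(Any R1, R2 with R2/(R1+R2) = 0.206 and R1‖R2 ≤ 3.42 kΩ will meet the spec.)

R_th ≤ 3.42 kΩ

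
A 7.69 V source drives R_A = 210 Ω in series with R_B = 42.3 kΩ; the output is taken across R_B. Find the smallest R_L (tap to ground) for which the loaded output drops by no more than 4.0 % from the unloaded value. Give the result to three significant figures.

Output resistance R_th = R_A‖R_B = (210 × 42300)/42510 = 209.0 Ω.
The fractional drop is R_th/(R_th + R_L); requiring this ≤ 0.0400 gives R_L ≥ R_th(1/0.0400 − 1) = 209.0 × 24.00 = 5.02 kΩ.

R_L(min) ≈ 5.02 kΩ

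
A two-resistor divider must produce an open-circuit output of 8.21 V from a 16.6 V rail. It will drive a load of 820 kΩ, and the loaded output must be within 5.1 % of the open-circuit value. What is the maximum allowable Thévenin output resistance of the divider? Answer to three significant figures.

R_th ≤ 44.1 kΩ

Loading drop = R_th/(R_th + R_L) ≤ 0.0510, so R_th ≤ R_L · ε/(1−ε) = 820 kΩ × 0.0510/0.9490 = 44.1 kΩ.
(Any R1, R2 with R2/(R1+R2) = 0.495 and R1‖R2 ≤ 44.1 kΩ will meet the spec.)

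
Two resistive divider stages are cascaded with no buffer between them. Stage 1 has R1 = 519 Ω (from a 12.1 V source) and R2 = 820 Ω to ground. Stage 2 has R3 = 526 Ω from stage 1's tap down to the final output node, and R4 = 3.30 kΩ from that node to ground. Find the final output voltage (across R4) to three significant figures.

Stage 2 presents R3+R4 = 3826 Ω as a load on stage 1's tap.
Stage 1's lower leg becomes R2‖(R3+R4) = 675.3 Ω, so V_mid = 12.1 × 675.3/1194 = 6.842 V.
Stage 2 is itself unloaded: V_out = V_mid × R4/(R3+R4) = 6.842 × 3300/3826 = 5.90 V.

V_out ≈ 5.90 V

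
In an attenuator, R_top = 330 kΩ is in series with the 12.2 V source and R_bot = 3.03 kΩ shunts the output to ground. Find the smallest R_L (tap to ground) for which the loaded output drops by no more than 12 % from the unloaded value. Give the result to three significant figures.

R_L(min) ≈ 22.0 kΩ

Output resistance R_th = R_top‖R_bot = (330 × 3.03)/333.0 = 3.002 kΩ.
The fractional drop is R_th/(R_th + R_L); requiring this ≤ 0.120 gives R_L ≥ R_th(1/0.120 − 1) = 3.002 × 7.333 = 22.0 kΩ.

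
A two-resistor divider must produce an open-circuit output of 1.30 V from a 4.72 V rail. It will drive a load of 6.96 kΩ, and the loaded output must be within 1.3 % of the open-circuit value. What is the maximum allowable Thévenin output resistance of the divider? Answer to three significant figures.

Loading drop = R_th/(R_th + R_L) ≤ 0.0130, so R_th ≤ R_L · ε/(1−ε) = 6.96 kΩ × 0.0130/0.9870 = 91.7 Ω.
(Any R1, R2 with R2/(R1+R2) = 0.275 and R1‖R2 ≤ 91.7 Ω will meet the spec.)

R_th ≤ 91.7 Ω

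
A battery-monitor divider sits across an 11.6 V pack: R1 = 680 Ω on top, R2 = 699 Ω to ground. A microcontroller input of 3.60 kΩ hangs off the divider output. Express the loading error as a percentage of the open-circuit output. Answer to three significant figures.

The divider's output (Thévenin) resistance is R1‖R2 = 344.7 Ω.
Fractional drop under load = R_th/(R_th + R_L) = 344.7 / (344.7 + 3600) = 0.08738.
So the output falls by 8.74 %.

8.74 %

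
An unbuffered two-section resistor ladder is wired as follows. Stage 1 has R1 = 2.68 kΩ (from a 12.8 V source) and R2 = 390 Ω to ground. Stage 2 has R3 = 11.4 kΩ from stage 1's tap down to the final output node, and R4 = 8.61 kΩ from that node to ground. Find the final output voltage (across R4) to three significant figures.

Stage 2 presents R3+R4 = 20010 Ω as a load on stage 1's tap.
Stage 1's lower leg becomes R2‖(R3+R4) = 382.5 Ω, so V_mid = 12.8 × 382.5/3063 = 1.599 V.
Stage 2 is itself unloaded: V_out = V_mid × R4/(R3+R4) = 1.599 × 8610/20010 = 0.688 V.

V_out ≈ 0.688 V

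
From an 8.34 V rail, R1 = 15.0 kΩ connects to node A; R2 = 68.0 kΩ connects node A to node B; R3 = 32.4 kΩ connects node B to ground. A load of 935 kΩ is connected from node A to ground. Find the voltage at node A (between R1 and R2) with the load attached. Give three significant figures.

Below node A the series string R2+R3 = 100.4 kΩ sits in parallel with the 935 kΩ load: 90.66 kΩ.
V_A = 8.34 × 90.66/(15.0 + 90.66) = 7.16 V.

V ≈ 7.16 V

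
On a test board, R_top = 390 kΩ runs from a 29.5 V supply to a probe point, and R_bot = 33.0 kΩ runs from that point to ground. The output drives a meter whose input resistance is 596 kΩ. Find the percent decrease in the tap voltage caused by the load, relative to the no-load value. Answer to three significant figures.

4.86 %

The divider's output (Thévenin) resistance is R_top‖R_bot = 30.43 kΩ.
Fractional drop under load = R_th/(R_th + R_L) = 30.43 / (30.43 + 596) = 0.04857.
So the output falls by 4.86 %.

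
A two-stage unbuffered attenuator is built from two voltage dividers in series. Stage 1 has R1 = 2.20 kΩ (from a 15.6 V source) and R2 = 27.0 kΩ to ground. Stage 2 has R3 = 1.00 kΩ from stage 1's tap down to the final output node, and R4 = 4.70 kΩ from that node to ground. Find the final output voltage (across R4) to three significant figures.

Stage 2 presents R3+R4 = 5.700 kΩ as a load on stage 1's tap.
Stage 1's lower leg becomes R2‖(R3+R4) = 4.706 kΩ, so V_mid = 15.6 × 4.706/6.906 = 10.63 V.
Stage 2 is itself unloaded: V_out = V_mid × R4/(R3+R4) = 10.63 × 4.70/5.700 = 8.77 V.

V_out ≈ 8.77 V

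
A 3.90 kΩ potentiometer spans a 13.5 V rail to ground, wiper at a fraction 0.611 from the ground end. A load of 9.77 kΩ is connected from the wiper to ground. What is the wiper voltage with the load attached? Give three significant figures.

V ≈ 7.53 V

The wiper splits the pot into (1−α)R = 1.517 kΩ above and αR = 2.383 kΩ below.
Lower section ‖ load = 1.916 kΩ.
V_wiper = 13.5 × 1.916/(1.517 + 1.916) = 7.53 V.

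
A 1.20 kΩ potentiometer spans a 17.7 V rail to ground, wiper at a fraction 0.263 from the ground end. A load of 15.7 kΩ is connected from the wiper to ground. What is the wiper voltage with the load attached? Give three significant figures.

The wiper splits the pot into (1−α)R = 884.4 Ω above and αR = 315.6 Ω below.
Lower section ‖ load = 309.4 Ω.
V_wiper = 17.7 × 309.4/(884.4 + 309.4) = 4.59 V.

V ≈ 4.59 V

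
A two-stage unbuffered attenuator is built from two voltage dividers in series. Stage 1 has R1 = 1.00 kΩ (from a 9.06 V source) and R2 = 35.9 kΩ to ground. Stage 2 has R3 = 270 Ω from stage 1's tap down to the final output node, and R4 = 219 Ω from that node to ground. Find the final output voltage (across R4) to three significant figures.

V_out ≈ 1.32 V

Stage 2 presents R3+R4 = 489.0 Ω as a load on stage 1's tap.
Stage 1's lower leg becomes R2‖(R3+R4) = 482.4 Ω, so V_mid = 9.06 × 482.4/1482 = 2.948 V.
Stage 2 is itself unloaded: V_out = V_mid × R4/(R3+R4) = 2.948 × 219/489.0 = 1.32 V.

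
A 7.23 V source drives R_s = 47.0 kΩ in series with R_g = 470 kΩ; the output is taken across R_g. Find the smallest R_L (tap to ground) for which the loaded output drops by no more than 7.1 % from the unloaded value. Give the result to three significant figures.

R_L(min) ≈ 559 kΩ

Output resistance R_th = R_s‖R_g = (47.0 × 470)/517.0 = 42.73 kΩ.
The fractional drop is R_th/(R_th + R_L); requiring this ≤ 0.0710 gives R_L ≥ R_th(1/0.0710 − 1) = 42.73 × 13.08 = 559 kΩ.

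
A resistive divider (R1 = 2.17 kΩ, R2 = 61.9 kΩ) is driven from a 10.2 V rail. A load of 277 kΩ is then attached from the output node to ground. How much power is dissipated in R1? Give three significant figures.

Total resistance from the source is R1 + (R2‖R_L) = 52.76 kΩ, so I = 10.2/52.76 kΩ = 0.1933 mA.
P = I²·R1 = (0.1933 mA)² × 2.17 kΩ = 0.0811 mW.

P ≈ 0.0811 mW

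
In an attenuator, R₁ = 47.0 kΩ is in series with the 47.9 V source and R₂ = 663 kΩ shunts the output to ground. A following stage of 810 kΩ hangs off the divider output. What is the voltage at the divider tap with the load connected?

The load sits in parallel with R₂: R₂‖R_L = (663 × 810) / (663 + 810) = 364.6 kΩ.
V_out = 47.9 × 364.6 / (47.0 + 364.6) = 47.9 × 364.6/411.6 = 42.4 V.

V_out ≈ 42.4 V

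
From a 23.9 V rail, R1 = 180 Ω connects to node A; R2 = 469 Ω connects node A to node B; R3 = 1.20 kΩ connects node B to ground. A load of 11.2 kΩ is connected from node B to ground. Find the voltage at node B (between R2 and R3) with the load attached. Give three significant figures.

V ≈ 14.9 V

At node B, R3 is in parallel with the load: R3‖R_L = 1084 Ω.
Below node A the resistance is R2 + (R3‖R_L) = 1553 Ω, so V_A = 23.9 × 1553/1733 = 21.42 V.
Then V_B = V_A × (R3‖R_L)/(R2 + R3‖R_L) = 21.42 × 1084/1553 = 14.9 V.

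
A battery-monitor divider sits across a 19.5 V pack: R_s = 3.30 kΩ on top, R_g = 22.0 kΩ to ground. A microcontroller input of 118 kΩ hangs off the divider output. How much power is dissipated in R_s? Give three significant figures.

P ≈ 2.63 mW

Total resistance from the source is R_s + (R_g‖R_L) = 21.84 kΩ, so I = 19.5/21.84 kΩ = 0.8927 mA.
P = I²·R_s = (0.8927 mA)² × 3.30 kΩ = 2.63 mW.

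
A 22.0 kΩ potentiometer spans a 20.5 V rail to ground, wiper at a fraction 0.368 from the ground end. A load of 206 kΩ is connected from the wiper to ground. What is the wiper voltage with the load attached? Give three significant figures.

V ≈ 7.36 V

The wiper splits the pot into (1−α)R = 13.90 kΩ above and αR = 8.096 kΩ below.
Lower section ‖ load = 7.790 kΩ.
V_wiper = 20.5 × 7.790/(13.90 + 7.790) = 7.36 V.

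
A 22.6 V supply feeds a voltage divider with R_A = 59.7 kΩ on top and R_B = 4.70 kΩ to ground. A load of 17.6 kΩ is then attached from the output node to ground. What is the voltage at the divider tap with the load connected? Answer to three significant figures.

V_out ≈ 1.32 V

The load sits in parallel with R_B: R_B‖R_L = (4.70 × 17.6) / (4.70 + 17.6) = 3.709 kΩ.
V_out = 22.6 × 3.709 / (59.7 + 3.709) = 22.6 × 3.709/63.41 = 1.32 V.
(Unloaded it would have been 1.65 V.)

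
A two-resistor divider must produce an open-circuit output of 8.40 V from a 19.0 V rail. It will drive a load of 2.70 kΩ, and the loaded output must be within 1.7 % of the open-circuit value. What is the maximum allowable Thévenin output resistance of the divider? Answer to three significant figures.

R_th ≤ 46.7 Ω

Loading drop = R_th/(R_th + R_L) ≤ 0.0170, so R_th ≤ R_L · ε/(1−ε) = 2.70 kΩ × 0.0170/0.9830 = 46.7 Ω.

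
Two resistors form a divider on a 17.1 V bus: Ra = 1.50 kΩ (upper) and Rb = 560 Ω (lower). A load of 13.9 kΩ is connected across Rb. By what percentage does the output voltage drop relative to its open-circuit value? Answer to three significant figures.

2.85 %

The divider's output (Thévenin) resistance is Ra‖Rb = 407.8 Ω.
Fractional drop under load = R_th/(R_th + R_L) = 407.8 / (407.8 + 13900) = 0.02850.
So the output falls by 2.85 %.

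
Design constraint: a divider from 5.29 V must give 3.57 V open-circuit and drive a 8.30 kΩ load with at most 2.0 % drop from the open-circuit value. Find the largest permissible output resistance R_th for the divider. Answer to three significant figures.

R_th ≤ 169 Ω

Loading drop = R_th/(R_th + R_L) ≤ 0.0200, so R_th ≤ R_L · ε/(1−ε) = 8.30 kΩ × 0.0200/0.9800 = 169 Ω.
(Any R1, R2 with R2/(R1+R2) = 0.675 and R1‖R2 ≤ 169 Ω will meet the spec.)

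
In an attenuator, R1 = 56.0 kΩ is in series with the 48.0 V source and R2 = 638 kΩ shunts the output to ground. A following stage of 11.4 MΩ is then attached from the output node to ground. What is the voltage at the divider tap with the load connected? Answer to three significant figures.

V_out ≈ 43.9 V

The load sits in parallel with R2: R2‖R_L = (638 × 11400) / (638 + 11400) = 604.2 kΩ.
V_out = 48.0 × 604.2 / (56.0 + 604.2) = 48.0 × 604.2/660.2 = 43.9 V.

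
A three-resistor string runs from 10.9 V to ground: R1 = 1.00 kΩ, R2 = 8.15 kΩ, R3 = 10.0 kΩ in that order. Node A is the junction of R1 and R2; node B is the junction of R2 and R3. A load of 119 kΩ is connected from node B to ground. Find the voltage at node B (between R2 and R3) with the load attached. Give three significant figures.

At node B, R3 is in parallel with the load: R3‖R_L = 9.225 kΩ.
Below node A the resistance is R2 + (R3‖R_L) = 17.37 kΩ, so V_A = 10.9 × 17.37/18.37 = 10.31 V.
Then V_B = V_A × (R3‖R_L)/(R2 + R3‖R_L) = 10.31 × 9.225/17.37 = 5.47 V.

V ≈ 5.47 V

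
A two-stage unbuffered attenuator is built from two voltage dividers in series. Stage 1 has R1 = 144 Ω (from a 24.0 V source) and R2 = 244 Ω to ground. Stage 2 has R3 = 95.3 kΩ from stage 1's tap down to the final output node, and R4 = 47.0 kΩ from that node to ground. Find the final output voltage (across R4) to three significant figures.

Stage 2 presents R3+R4 = 142300 Ω as a load on stage 1's tap.
Stage 1's lower leg becomes R2‖(R3+R4) = 243.6 Ω, so V_mid = 24.0 × 243.6/387.6 = 15.08 V.
Stage 2 is itself unloaded: V_out = V_mid × R4/(R3+R4) = 15.08 × 47000/142300 = 4.98 V.

V_out ≈ 4.98 V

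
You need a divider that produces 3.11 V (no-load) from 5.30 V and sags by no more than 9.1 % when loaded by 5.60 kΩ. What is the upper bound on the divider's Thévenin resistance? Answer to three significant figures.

R_th ≤ 561 Ω

Loading drop = R_th/(R_th + R_L) ≤ 0.0910, so R_th ≤ R_L · ε/(1−ε) = 5.60 kΩ × 0.0910/0.9090 = 561 Ω.
(Any R1, R2 with R2/(R1+R2) = 0.587 and R1‖R2 ≤ 561 Ω will meet the spec.)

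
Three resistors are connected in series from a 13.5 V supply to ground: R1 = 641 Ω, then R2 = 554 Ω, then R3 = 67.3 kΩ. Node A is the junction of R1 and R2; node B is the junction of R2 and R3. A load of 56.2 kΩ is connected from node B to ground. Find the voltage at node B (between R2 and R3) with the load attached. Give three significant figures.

V ≈ 13.0 V

At node B, R3 is in parallel with the load: R3‖R_L = 30630 Ω.
Below node A the resistance is R2 + (R3‖R_L) = 31180 Ω, so V_A = 13.5 × 31180/31820 = 13.23 V.
Then V_B = V_A × (R3‖R_L)/(R2 + R3‖R_L) = 13.23 × 30630/31180 = 13.0 V.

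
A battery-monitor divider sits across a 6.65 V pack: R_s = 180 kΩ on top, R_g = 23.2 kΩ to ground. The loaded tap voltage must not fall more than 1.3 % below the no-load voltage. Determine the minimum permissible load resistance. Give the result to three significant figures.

Output resistance R_th = R_s‖R_g = (180 × 23.2)/203.2 = 20.55 kΩ.
The fractional drop is R_th/(R_th + R_L); requiring this ≤ 0.0130 gives R_L ≥ R_th(1/0.0130 − 1) = 20.55 × 75.92 = 1.56 MΩ.

R_L(min) ≈ 1.56 MΩ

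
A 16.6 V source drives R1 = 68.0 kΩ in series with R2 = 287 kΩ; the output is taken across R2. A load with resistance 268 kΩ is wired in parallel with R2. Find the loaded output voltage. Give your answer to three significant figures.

V_out ≈ 11.1 V

The load sits in parallel with R2: R2‖R_L = (287 × 268) / (287 + 268) = 138.6 kΩ.
V_out = 16.6 × 138.6 / (68.0 + 138.6) = 16.6 × 138.6/206.6 = 11.1 V.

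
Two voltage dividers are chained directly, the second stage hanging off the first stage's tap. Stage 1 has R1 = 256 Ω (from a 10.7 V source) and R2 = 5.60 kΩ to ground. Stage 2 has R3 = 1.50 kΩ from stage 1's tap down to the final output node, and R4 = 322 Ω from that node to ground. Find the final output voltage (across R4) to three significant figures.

V_out ≈ 1.59 V

Stage 2 presents R3+R4 = 1822 Ω as a load on stage 1's tap.
Stage 1's lower leg becomes R2‖(R3+R4) = 1375 Ω, so V_mid = 10.7 × 1375/1631 = 9.020 V.
Stage 2 is itself unloaded: V_out = V_mid × R4/(R3+R4) = 9.020 × 322/1822 = 1.59 V.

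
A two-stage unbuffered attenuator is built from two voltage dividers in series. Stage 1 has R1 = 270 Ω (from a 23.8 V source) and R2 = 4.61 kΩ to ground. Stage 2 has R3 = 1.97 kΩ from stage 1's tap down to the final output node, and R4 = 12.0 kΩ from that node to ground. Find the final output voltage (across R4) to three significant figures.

Stage 2 presents R3+R4 = 13970 Ω as a load on stage 1's tap.
Stage 1's lower leg becomes R2‖(R3+R4) = 3466 Ω, so V_mid = 23.8 × 3466/3736 = 22.08 V.
Stage 2 is itself unloaded: V_out = V_mid × R4/(R3+R4) = 22.08 × 12000/13970 = 19.0 V.

V_out ≈ 19.0 V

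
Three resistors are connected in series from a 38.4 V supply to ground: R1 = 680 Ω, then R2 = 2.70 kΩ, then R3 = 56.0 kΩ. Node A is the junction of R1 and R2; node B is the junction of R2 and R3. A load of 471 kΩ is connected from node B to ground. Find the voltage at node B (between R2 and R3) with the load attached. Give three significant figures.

At node B, R3 is in parallel with the load: R3‖R_L = 50050 Ω.
Below node A the resistance is R2 + (R3‖R_L) = 52750 Ω, so V_A = 38.4 × 52750/53430 = 37.91 V.
Then V_B = V_A × (R3‖R_L)/(R2 + R3‖R_L) = 37.91 × 50050/52750 = 36.0 V.

V ≈ 36.0 V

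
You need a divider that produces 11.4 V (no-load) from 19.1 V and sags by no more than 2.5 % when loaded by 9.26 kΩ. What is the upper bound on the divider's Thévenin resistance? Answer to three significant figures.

Loading drop = R_th/(R_th + R_L) ≤ 0.0250, so R_th ≤ R_L · ε/(1−ε) = 9.26 kΩ × 0.0250/0.9750 = 237 Ω.

R_th ≤ 237 Ω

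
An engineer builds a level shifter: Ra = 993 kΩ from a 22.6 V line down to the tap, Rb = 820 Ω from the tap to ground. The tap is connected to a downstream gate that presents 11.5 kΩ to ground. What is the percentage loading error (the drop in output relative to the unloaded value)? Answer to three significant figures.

The divider's output (Thévenin) resistance is Ra‖Rb = 819.3 Ω.
Fractional drop under load = R_th/(R_th + R_L) = 819.3 / (819.3 + 11500) = 0.06651.
So the output falls by 6.65 %.

6.65 %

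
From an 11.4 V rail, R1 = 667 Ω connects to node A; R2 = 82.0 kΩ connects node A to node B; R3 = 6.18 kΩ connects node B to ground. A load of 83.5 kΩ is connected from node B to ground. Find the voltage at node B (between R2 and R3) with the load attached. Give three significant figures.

At node B, R3 is in parallel with the load: R3‖R_L = 5754 Ω.
Below node A the resistance is R2 + (R3‖R_L) = 87750 Ω, so V_A = 11.4 × 87750/88420 = 11.31 V.
Then V_B = V_A × (R3‖R_L)/(R2 + R3‖R_L) = 11.31 × 5754/87750 = 0.742 V.

V ≈ 0.742 V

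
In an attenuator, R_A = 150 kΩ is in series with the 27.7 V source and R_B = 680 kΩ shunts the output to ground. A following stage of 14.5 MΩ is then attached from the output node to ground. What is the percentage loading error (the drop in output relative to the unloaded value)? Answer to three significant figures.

The divider's output (Thévenin) resistance is R_A‖R_B = 122.9 kΩ.
Fractional drop under load = R_th/(R_th + R_L) = 122.9 / (122.9 + 14500) = 0.008404.
So the output falls by 0.840 %.

0.840 %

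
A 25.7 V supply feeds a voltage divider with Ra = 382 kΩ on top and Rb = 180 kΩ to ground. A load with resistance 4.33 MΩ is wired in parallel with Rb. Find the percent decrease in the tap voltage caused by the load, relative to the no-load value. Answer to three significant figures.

The divider's output (Thévenin) resistance is Ra‖Rb = 122.3 kΩ.
Fractional drop under load = R_th/(R_th + R_L) = 122.3 / (122.3 + 4330) = 0.02748.
So the output falls by 2.75 %.

2.75 %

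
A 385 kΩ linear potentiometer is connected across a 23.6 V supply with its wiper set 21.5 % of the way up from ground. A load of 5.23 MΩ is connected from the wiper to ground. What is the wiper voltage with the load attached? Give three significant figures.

The wiper splits the pot into (1−α)R = 302.2 kΩ above and αR = 82.78 kΩ below.
Lower section ‖ load = 81.49 kΩ.
V_wiper = 23.6 × 81.49/(302.2 + 81.49) = 5.01 V.

V ≈ 5.01 V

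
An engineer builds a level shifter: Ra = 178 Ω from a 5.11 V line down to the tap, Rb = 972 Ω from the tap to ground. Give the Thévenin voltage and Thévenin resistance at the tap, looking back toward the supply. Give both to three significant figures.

V_th is the open-circuit tap voltage: 5.11 × 972/(178 + 972) = 4.32 V.
With the supply zeroed, Ra and Rb appear in parallel from the tap: R_th = Ra‖Rb = (178 × 972)/1150 = 150 Ω.

V_th = 4.32 V, R_th = 150 Ω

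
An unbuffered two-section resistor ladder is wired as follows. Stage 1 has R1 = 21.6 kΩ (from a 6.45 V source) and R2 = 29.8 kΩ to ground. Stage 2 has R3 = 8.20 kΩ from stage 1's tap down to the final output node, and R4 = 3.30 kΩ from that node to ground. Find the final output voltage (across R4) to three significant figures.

Stage 2 presents R3+R4 = 11.50 kΩ as a load on stage 1's tap.
Stage 1's lower leg becomes R2‖(R3+R4) = 8.298 kΩ, so V_mid = 6.45 × 8.298/29.90 = 1.790 V.
Stage 2 is itself unloaded: V_out = V_mid × R4/(R3+R4) = 1.790 × 3.30/11.50 = 0.514 V.

V_out ≈ 0.514 V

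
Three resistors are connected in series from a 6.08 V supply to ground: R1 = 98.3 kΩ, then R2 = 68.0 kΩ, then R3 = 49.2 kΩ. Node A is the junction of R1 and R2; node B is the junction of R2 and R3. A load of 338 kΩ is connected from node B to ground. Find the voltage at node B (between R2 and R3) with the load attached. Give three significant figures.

At node B, R3 is in parallel with the load: R3‖R_L = 42.95 kΩ.
Below node A the resistance is R2 + (R3‖R_L) = 110.9 kΩ, so V_A = 6.08 × 110.9/209.2 = 3.224 V.
Then V_B = V_A × (R3‖R_L)/(R2 + R3‖R_L) = 3.224 × 42.95/110.9 = 1.25 V.

V ≈ 1.25 V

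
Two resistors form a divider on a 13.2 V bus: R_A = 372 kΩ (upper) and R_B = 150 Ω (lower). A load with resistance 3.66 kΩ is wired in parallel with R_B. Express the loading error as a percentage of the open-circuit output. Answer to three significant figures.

The divider's output (Thévenin) resistance is R_A‖R_B = 149.9 Ω.
Fractional drop under load = R_th/(R_th + R_L) = 149.9 / (149.9 + 3660) = 0.03935.
So the output falls by 3.94 %.

3.94 %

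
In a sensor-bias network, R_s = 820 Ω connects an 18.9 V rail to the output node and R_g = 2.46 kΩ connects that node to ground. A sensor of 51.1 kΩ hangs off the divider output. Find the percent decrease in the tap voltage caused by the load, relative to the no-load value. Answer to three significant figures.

1.19 %

The divider's output (Thévenin) resistance is R_s‖R_g = 615.0 Ω.
Fractional drop under load = R_th/(R_th + R_L) = 615.0 / (615.0 + 51100) = 0.01189.
So the output falls by 1.19 %.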